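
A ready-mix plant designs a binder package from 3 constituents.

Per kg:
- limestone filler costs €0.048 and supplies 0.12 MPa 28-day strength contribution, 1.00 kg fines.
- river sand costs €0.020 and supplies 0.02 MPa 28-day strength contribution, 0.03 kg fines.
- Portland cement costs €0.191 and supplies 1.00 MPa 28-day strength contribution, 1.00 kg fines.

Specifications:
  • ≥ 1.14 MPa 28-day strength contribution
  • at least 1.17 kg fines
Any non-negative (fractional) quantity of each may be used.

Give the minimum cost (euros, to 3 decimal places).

This is a linear program. Let x1 = kg of limestone filler, x2 = kg of river sand, x3 = kg of Portland cement.
Minimize 0.048x1 + 0.02x2 + 0.191x3 subject to:
  0.12x1 + 0.02x2 + 1x3 ≥ 1.14   (28-day strength contribution)
  1x1 + 0.03x2 + 1x3 ≥ 1.17   (fines)
  x1, x2, x3 ≥ 0.
The optimal basis is {limestone filler, Portland cement}; river sand drops out. Binding constraints: 28-day strength contribution and fines.
That vertex is x1 = 0.03409, x3 = 1.136.
Cost = 0.048·0.03409 + 0.191·1.136 = 0.21861.

€0.219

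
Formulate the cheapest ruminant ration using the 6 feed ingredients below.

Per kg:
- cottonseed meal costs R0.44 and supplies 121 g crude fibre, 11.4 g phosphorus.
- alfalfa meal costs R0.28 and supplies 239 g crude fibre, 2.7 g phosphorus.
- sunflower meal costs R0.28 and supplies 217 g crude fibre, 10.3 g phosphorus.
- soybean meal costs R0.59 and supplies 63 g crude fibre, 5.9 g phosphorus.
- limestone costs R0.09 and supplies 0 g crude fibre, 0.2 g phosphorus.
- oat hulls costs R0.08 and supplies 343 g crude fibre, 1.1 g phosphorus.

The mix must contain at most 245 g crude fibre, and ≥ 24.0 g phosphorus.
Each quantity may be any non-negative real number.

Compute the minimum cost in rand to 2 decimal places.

R1.30

Let x1 = kg of cottonseed meal, x2 = kg of alfalfa meal, x3 = kg of sunflower meal, x4 = kg of soybean meal, x5 = kg of limestone, x6 = kg of oat hulls.
Minimize 0.44x1 + 0.28x2 + 0.28x3 + 0.59x4 + 0.09x5 + 0.08x6 with:
  121x1 + 239x2 + 217x3 + 63x4 + 343x6 ≤ 245   (crude fibre)
  11.4x1 + 2.7x2 + 10.3x3 + 5.9x4 + 0.2x5 + 1.1x6 ≥ 24   (phosphorus)
  x1, x2, x3, x4, x5, x6 ≥ 0.
The optimal basis is {cottonseed meal, limestone}; alfalfa meal, sunflower meal, soybean meal, oat hulls drop out. The crude fibre and phosphorus requirements are met with equality.
That vertex is x1 = 2.025, x5 = 4.587.
Cost = 0.44·2.025 + 0.09·4.587 = 1.3038.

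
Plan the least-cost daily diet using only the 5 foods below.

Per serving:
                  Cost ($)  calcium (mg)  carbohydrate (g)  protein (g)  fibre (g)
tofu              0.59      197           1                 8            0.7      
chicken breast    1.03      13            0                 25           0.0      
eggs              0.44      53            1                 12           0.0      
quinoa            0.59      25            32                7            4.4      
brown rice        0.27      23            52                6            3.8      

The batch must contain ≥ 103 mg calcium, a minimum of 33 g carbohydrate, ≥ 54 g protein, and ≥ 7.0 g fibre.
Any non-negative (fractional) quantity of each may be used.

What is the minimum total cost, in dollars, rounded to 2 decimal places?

$2.07

Let x1 = servings of tofu, x2 = servings of chicken breast, x3 = servings of eggs, x4 = servings of quinoa, x5 = servings of brown rice.
Minimize 0.59x1 + 1.03x2 + 0.44x3 + 0.59x4 + 0.27x5 s.t.:
  197x1 + 13x2 + 53x3 + 25x4 + 23x5 ≥ 103   (calcium)
  1x1 + 1x3 + 32x4 + 52x5 ≥ 33   (carbohydrate)
  8x1 + 25x2 + 12x3 + 7x4 + 6x5 ≥ 54   (protein)
  0.7x1 + 4.4x4 + 3.8x5 ≥ 7   (fibre)
  x1, x2, x3, x4, x5 ≥ 0.
The cheapest feasible vertex uses only eggs, brown rice; tofu, chicken breast, quinoa are not used. There the protein and fibre constraints are tight.
That vertex is x3 = 3.579, x5 = 1.842.
Hence cost = 0.44·3.579 + 0.27·1.842 = $2.0721.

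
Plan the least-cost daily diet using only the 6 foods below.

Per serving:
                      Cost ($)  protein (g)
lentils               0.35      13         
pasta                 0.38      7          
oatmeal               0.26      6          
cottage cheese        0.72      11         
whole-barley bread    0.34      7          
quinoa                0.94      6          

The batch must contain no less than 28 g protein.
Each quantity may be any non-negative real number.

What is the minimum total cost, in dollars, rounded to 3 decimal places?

Let x1 = servings of lentils, x2 = servings of pasta, x3 = servings of oatmeal, x4 = servings of cottage cheese, x5 = servings of whole-barley bread, x6 = servings of quinoa.
min 0.35x1 + 0.38x2 + 0.26x3 + 0.72x4 + 0.34x5 + 0.94x6 subject to:
  13x1 + 7x2 + 6x3 + 11x4 + 7x5 + 6x6 ≥ 28   (protein)
  x1, x2, x3, x4, x5, x6 ≥ 0.
The optimal basis is {lentils}; pasta, oatmeal, cottage cheese, whole-barley bread, quinoa drop out. There the protein constraint is tight.
So lentils = 2.154 servings.
Objective = 0.35·2.154 = 0.75390.

$0.754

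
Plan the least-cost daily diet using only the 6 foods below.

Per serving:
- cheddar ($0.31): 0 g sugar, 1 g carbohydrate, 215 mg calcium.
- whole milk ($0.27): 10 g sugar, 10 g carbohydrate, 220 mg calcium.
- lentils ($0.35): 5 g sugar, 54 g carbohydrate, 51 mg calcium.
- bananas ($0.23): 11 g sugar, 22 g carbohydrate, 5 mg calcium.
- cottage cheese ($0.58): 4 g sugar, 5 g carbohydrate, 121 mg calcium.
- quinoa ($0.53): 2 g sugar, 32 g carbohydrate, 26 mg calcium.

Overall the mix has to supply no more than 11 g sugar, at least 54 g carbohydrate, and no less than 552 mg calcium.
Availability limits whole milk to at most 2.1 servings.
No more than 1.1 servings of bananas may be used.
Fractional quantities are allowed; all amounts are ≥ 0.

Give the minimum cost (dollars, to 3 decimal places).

$0.997

Set it up as a linear program. Let x1 = servings of cheddar, x2 = servings of whole milk, x3 = servings of lentils, x4 = servings of bananas, x5 = servings of cottage cheese, x6 = servings of quinoa.
min 0.31x1 + 0.27x2 + 0.35x3 + 0.23x4 + 0.58x5 + 0.53x6 subject to:
  10x2 + 5x3 + 11x4 + 4x5 + 2x6 ≤ 11   (sugar)
  1x1 + 10x2 + 54x3 + 22x4 + 5x5 + 32x6 ≥ 54   (carbohydrate)
  215x1 + 220x2 + 51x3 + 5x4 + 121x5 + 26x6 ≥ 552   (calcium)
  x2 ≤ 2.1
  x4 ≤ 1.1
  x1, x2, x3, x4, x5, x6 ≥ 0.
The optimal basis is {cheddar, whole milk, lentils}; bananas, cottage cheese, quinoa drop out. The sugar, carbohydrate, calcium requirements are met with equality.
That vertex is x1 = 1.673, x2 = 0.6783, x3 = 0.8434.
Cost = 0.31·1.673 + 0.27·0.6783 + 0.35·0.8434 = 0.99696.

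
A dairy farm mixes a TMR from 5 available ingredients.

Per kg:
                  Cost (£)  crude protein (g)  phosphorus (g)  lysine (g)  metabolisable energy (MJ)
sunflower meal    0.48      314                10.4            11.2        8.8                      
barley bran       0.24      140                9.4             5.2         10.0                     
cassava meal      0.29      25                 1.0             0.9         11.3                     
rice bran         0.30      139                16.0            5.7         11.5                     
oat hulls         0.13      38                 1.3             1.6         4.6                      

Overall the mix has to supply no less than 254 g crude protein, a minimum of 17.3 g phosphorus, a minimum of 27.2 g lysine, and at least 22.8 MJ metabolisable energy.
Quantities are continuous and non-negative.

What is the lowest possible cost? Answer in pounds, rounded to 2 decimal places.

Set it up as a linear program. Let x1 = kg of sunflower meal, x2 = kg of barley bran, x3 = kg of cassava meal, x4 = kg of rice bran, x5 = kg of oat hulls.
Minimise 0.48x1 + 0.24x2 + 0.29x3 + 0.3x4 + 0.13x5 with:
  314x1 + 140x2 + 25x3 + 139x4 + 38x5 ≥ 254   (crude protein)
  10.4x1 + 9.4x2 + 1x3 + 16x4 + 1.3x5 ≥ 17.3   (phosphorus)
  11.2x1 + 5.2x2 + 0.9x3 + 5.7x4 + 1.6x5 ≥ 27.2   (lysine)
  8.8x1 + 10x2 + 11.3x3 + 11.5x4 + 4.6x5 ≥ 22.8   (metabolisable energy)
  x1, x2, x3, x4, x5 ≥ 0.
At the optimum only sunflower meal, barley bran are positive (cassava meal, rice bran, oat hulls = 0). Binding constraints: lysine and metabolisable energy.
That vertex is x1 = 2.316, x2 = 0.2415.
Cost = 0.48·2.316 + 0.24·0.2415 = 1.1696.

£1.17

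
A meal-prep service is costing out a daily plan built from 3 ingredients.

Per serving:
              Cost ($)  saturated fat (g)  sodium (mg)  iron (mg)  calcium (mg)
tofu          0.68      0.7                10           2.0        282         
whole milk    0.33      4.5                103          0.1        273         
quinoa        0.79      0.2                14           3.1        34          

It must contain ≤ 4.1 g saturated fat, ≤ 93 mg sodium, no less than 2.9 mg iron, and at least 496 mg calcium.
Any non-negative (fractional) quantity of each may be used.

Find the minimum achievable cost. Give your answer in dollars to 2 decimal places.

$1.09

Let x1 = servings of tofu, x2 = servings of whole milk, x3 = servings of quinoa.
Minimise 0.68x1 + 0.33x2 + 0.79x3 with:
  0.7x1 + 4.5x2 + 0.2x3 ≤ 4.1   (saturated fat)
  10x1 + 103x2 + 14x3 ≤ 93   (sodium)
  2x1 + 0.1x2 + 3.1x3 ≥ 2.9   (iron)
  282x1 + 273x2 + 34x3 ≥ 496   (calcium)
  x1, x2, x3 ≥ 0.
The minimum-cost mix takes nothing from quinoa — only tofu, whole milk. There the iron and calcium constraints are tight.
Optimal quantities: tofu = 1.433 servings, whole milk = 0.3364 servings.
Hence cost = 0.68·1.433 + 0.33·0.3364 = $1.0855.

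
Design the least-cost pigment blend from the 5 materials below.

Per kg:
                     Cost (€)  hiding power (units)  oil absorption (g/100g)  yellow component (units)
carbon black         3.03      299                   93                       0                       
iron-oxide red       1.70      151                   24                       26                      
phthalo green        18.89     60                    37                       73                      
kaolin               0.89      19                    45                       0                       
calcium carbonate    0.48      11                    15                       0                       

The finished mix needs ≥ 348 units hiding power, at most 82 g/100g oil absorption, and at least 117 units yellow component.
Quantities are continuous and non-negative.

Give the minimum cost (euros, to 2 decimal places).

This is a linear program. Let x1 = kg of carbon black, x2 = kg of iron-oxide red, x3 = kg of phthalo green, x4 = kg of kaolin, x5 = kg of calcium carbonate.
Minimise 3.03x1 + 1.7x2 + 18.89x3 + 0.89x4 + 0.48x5 subject to:
  299x1 + 151x2 + 60x3 + 19x4 + 11x5 ≥ 348   (hiding power)
  93x1 + 24x2 + 37x3 + 45x4 + 15x5 ≤ 82   (oil absorption)
  26x2 + 73x3 ≥ 117   (yellow component)
  x1, x2, x3, x4, x5 ≥ 0.
The optimal basis is {iron-oxide red, phthalo green}; carbon black, kaolin, calcium carbonate drop out. Binding constraints: oil absorption and yellow component.
That vertex is x2 = 2.097, x3 = 0.8557.
Cost = 1.7·2.097 + 18.89·0.8557 = 19.7291.

€19.73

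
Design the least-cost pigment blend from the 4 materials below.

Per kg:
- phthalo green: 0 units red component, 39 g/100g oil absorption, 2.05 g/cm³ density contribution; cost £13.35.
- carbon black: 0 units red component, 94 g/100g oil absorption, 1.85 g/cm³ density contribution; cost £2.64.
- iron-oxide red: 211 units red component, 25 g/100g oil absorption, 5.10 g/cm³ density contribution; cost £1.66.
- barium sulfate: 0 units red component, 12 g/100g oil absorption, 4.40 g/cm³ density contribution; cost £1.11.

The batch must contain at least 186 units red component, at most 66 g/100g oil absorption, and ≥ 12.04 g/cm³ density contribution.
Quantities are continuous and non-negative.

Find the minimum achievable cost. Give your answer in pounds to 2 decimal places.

£3.37

Set it up as a linear program. Let x1 = kg of phthalo green, x2 = kg of carbon black, x3 = kg of iron-oxide red, x4 = kg of barium sulfate.
min 13.35x1 + 2.64x2 + 1.66x3 + 1.11x4 s.t.:
  211x3 ≥ 186   (red component)
  39x1 + 94x2 + 25x3 + 12x4 ≤ 66   (oil absorption)
  2.05x1 + 1.85x2 + 5.1x3 + 4.4x4 ≥ 12.04   (density contribution)
  x1, x2, x3, x4 ≥ 0.
The optimal basis is {iron-oxide red, barium sulfate}; phthalo green, carbon black drop out. There the red component and density contribution constraints are tight.
That vertex is x3 = 0.8815, x4 = 1.715.
Total cost: 1.66·0.8815 + 1.11·1.715 = 3.3669.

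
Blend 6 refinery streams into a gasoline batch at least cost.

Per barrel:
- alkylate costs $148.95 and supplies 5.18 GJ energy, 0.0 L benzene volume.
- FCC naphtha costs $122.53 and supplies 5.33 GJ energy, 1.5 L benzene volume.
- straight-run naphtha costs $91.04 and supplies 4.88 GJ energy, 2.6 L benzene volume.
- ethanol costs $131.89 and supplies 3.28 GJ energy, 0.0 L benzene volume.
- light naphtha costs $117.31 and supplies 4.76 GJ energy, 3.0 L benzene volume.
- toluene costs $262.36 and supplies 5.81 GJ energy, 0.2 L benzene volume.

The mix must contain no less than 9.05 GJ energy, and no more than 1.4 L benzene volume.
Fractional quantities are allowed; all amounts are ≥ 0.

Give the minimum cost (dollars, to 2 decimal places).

$231.55

Treat it as an LP. Let x1 = barrels of alkylate, x2 = barrels of FCC naphtha, x3 = barrels of straight-run naphtha, x4 = barrels of ethanol, x5 = barrels of light naphtha, x6 = barrels of toluene.
Minimise 148.95x1 + 122.53x2 + 91.04x3 + 131.89x4 + 117.31x5 + 262.36x6 with:
  5.18x1 + 5.33x2 + 4.88x3 + 3.28x4 + 4.76x5 + 5.81x6 ≥ 9.05   (energy)
  1.5x2 + 2.6x3 + 3x5 + 0.2x6 ≤ 1.4   (benzene volume)
  x1, x2, x3, x4, x5, x6 ≥ 0.
At the optimum only alkylate, FCC naphtha are positive (straight-run naphtha, ethanol, light naphtha, toluene = 0). The energy and benzene volume requirements are met with equality.
Solving gives x1 = 0.78674, x2 = 0.93333.
Objective = 148.95·0.78674 + 122.53·0.93333 = 231.5458.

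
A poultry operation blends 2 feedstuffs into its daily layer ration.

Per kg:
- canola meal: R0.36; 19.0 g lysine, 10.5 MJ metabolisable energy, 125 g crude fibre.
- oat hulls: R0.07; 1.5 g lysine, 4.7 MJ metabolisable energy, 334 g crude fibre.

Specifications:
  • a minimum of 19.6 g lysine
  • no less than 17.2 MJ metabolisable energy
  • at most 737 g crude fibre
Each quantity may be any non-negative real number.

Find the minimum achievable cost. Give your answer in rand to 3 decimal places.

Let x1 = kg of canola meal, x2 = kg of oat hulls.
Minimise 0.36x1 + 0.07x2 with:
  19x1 + 1.5x2 ≥ 19.6   (lysine)
  10.5x1 + 4.7x2 ≥ 17.2   (metabolisable energy)
  125x1 + 334x2 ≤ 737   (crude fibre)
  x1, x2 ≥ 0.
Both inputs are positive at the optimum. Binding constraints: lysine and metabolisable energy.
Solving gives x1 = 0.9017, x2 = 1.645.
Total cost: 0.36·0.9017 + 0.07·1.645 = 0.43976.

R0.440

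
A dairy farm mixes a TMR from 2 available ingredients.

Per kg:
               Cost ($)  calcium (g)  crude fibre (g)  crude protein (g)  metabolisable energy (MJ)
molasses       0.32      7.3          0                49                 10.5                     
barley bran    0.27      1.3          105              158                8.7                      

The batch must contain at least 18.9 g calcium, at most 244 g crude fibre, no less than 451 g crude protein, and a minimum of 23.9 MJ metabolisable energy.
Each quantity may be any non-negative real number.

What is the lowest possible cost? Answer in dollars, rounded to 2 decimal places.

This is a linear program. Let x1 = kg of molasses, x2 = kg of barley bran.
Minimise 0.32x1 + 0.27x2 s.t.:
  7.3x1 + 1.3x2 ≥ 18.9   (calcium)
  105x2 ≤ 244   (crude fibre)
  49x1 + 158x2 ≥ 451   (crude protein)
  10.5x1 + 8.7x2 ≥ 23.9   (metabolisable energy)
  x1, x2 ≥ 0.
Both inputs are positive at the optimum. The calcium and crude protein requirements are met with equality.
Solving gives x1 = 2.202, x2 = 2.171.
Total cost: 0.32·2.202 + 0.27·2.171 = 1.2908.

$1.29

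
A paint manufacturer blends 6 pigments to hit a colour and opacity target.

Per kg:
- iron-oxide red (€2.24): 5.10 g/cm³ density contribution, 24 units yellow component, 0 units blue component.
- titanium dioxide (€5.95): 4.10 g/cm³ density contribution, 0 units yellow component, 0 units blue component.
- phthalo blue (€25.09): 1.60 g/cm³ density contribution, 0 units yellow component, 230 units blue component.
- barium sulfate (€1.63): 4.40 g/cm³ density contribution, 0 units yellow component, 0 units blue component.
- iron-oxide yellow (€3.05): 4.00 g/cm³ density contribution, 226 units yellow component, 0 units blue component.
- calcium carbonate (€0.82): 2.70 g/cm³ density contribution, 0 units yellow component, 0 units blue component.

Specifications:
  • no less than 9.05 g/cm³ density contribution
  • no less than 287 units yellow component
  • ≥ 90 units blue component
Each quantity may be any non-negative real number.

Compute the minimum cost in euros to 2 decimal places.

€14.71

This is a linear program. Let x1 = kg of iron-oxide red, x2 = kg of titanium dioxide, x3 = kg of phthalo blue, x4 = kg of barium sulfate, x5 = kg of iron-oxide yellow, x6 = kg of calcium carbonate.
min 2.24x1 + 5.95x2 + 25.09x3 + 1.63x4 + 3.05x5 + 0.82x6 s.t.:
  5.1x1 + 4.1x2 + 1.6x3 + 4.4x4 + 4x5 + 2.7x6 ≥ 9.05   (density contribution)
  24x1 + 226x5 ≥ 287   (yellow component)
  230x3 ≥ 90   (blue component)
  x1, x2, x3, x4, x5, x6 ≥ 0.
The cheapest feasible vertex uses only phthalo blue, iron-oxide yellow, calcium carbonate; iron-oxide red, titanium dioxide, barium sulfate are not used. The density contribution, yellow component, blue component requirements are met with equality.
That vertex is x3 = 0.3913, x5 = 1.27, x6 = 1.239.
Hence cost = 25.09·0.3913 + 3.05·1.27 + 0.82·1.239 = €14.7072.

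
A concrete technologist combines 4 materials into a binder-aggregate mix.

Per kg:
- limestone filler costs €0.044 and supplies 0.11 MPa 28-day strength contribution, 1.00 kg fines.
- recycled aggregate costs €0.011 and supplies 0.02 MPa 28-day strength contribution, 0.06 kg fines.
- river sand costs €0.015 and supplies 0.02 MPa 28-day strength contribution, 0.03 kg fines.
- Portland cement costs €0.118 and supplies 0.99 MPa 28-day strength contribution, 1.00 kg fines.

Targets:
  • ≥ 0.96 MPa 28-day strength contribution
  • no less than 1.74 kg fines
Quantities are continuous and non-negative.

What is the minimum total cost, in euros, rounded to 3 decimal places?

€0.141

Let x1 = kg of limestone filler, x2 = kg of recycled aggregate, x3 = kg of river sand, x4 = kg of Portland cement.
Minimise 0.044x1 + 0.011x2 + 0.015x3 + 0.118x4 with:
  0.11x1 + 0.02x2 + 0.02x3 + 0.99x4 ≥ 0.96   (28-day strength contribution)
  1x1 + 0.06x2 + 0.03x3 + 1x4 ≥ 1.74   (fines)
  x1, x2, x3, x4 ≥ 0.
The minimum-cost mix takes nothing from recycled aggregate, river sand — only limestone filler, Portland cement. The 28-day strength contribution and fines requirements are met with equality.
Solving gives x1 = 0.8666, x4 = 0.8734.
Cost = 0.044·0.8666 + 0.118·0.8734 = 0.14119.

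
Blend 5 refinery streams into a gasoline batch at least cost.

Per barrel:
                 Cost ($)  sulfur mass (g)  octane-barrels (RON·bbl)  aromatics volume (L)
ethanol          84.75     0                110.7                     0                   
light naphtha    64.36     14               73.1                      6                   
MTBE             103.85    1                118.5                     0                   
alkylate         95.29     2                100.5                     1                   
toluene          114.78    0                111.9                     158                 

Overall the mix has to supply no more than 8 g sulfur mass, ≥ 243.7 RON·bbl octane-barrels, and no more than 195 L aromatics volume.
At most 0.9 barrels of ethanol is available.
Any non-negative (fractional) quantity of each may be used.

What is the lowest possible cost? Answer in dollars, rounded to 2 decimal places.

Treat it as an LP. Let x1 = barrels of ethanol, x2 = barrels of light naphtha, x3 = barrels of MTBE, x4 = barrels of alkylate, x5 = barrels of toluene.
Minimize 84.75x1 + 64.36x2 + 103.85x3 + 95.29x4 + 114.78x5 s.t.:
  14x2 + 1x3 + 2x4 ≤ 8   (sulfur mass)
  110.7x1 + 73.1x2 + 118.5x3 + 100.5x4 + 111.9x5 ≥ 243.7   (octane-barrels)
  6x2 + 1x4 + 158x5 ≤ 195   (aromatics volume)
  x1 ≤ 0.9
  x1, x2, x3, x4, x5 ≥ 0.
The optimal basis is {ethanol, MTBE}; light naphtha, alkylate, toluene drop out. Binding constraints: octane-barrels and the ethanol cap.
That vertex is x1 = 0.9, x3 = 1.21578.
Objective = 84.75·0.9 + 103.85·1.21578 = 202.5338.

$202.53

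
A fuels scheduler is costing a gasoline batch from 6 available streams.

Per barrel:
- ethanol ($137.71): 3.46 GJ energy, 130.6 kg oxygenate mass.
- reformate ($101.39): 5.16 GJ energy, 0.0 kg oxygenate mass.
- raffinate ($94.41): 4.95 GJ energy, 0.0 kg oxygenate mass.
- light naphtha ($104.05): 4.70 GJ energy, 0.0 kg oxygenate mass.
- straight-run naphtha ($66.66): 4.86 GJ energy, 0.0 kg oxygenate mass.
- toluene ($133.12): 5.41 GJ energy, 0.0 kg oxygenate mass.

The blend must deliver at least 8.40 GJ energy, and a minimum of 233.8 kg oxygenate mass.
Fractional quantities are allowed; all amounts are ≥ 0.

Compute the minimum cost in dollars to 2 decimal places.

$276.78

Let x1 = barrels of ethanol, x2 = barrels of reformate, x3 = barrels of raffinate, x4 = barrels of light naphtha, x5 = barrels of straight-run naphtha, x6 = barrels of toluene.
Minimise 137.71x1 + 101.39x2 + 94.41x3 + 104.05x4 + 66.66x5 + 133.12x6 with:
  3.46x1 + 5.16x2 + 4.95x3 + 4.7x4 + 4.86x5 + 5.41x6 ≥ 8.4   (energy)
  130.6x1 ≥ 233.8   (oxygenate mass)
  x1, x2, x3, x4, x5, x6 ≥ 0.
At the optimum only ethanol, straight-run naphtha are positive (reformate, raffinate, light naphtha, toluene = 0). The energy and oxygenate mass requirements are met with equality.
Optimal quantities: ethanol = 1.7902 barrels, straight-run naphtha = 0.45389 barrels.
Total cost: 137.71·1.7902 + 66.66·0.45389 = 276.7847.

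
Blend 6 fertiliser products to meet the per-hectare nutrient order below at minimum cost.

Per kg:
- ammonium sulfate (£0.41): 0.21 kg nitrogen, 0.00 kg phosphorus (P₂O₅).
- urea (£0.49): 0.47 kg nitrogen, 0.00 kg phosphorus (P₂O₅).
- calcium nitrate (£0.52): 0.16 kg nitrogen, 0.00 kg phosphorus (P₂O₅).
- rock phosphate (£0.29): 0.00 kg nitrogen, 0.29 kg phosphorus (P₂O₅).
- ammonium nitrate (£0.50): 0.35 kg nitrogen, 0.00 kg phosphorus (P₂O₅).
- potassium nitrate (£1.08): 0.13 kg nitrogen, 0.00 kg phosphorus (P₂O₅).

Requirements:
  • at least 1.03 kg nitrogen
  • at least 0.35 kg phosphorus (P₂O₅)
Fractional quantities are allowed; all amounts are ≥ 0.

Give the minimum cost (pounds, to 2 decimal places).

Set it up as a linear program. Let x1 = kg of ammonium sulfate, x2 = kg of urea, x3 = kg of calcium nitrate, x4 = kg of rock phosphate, x5 = kg of ammonium nitrate, x6 = kg of potassium nitrate.
Minimise 0.41x1 + 0.49x2 + 0.52x3 + 0.29x4 + 0.5x5 + 1.08x6 subject to:
  0.21x1 + 0.47x2 + 0.16x3 + 0.35x5 + 0.13x6 ≥ 1.03   (nitrogen)
  0.29x4 ≥ 0.35   (phosphorus (P₂O₅))
  x1, x2, x3, x4, x5, x6 ≥ 0.
The minimum-cost mix takes nothing from ammonium sulfate, calcium nitrate, ammonium nitrate, potassium nitrate — only urea, rock phosphate. There the nitrogen and phosphorus (P₂O₅) constraints are tight.
That vertex is x2 = 2.191, x4 = 1.207.
Total cost: 0.49·2.191 + 0.29·1.207 = 1.4236.

£1.42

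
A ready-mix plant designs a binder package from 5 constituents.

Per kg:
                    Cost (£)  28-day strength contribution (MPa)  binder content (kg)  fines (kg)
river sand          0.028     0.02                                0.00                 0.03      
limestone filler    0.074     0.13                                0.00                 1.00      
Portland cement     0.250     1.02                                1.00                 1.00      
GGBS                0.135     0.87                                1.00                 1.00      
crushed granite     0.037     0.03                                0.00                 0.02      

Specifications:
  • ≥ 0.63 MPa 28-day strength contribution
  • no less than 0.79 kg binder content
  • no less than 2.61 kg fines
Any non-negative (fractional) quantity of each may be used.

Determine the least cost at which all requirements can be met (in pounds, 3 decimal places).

£0.241

Set it up as a linear program. Let x1 = kg of river sand, x2 = kg of limestone filler, x3 = kg of Portland cement, x4 = kg of GGBS, x5 = kg of crushed granite.
min 0.028x1 + 0.074x2 + 0.25x3 + 0.135x4 + 0.037x5 subject to:
  0.02x1 + 0.13x2 + 1.02x3 + 0.87x4 + 0.03x5 ≥ 0.63   (28-day strength contribution)
  1x3 + 1x4 ≥ 0.79   (binder content)
  0.03x1 + 1x2 + 1x3 + 1x4 + 0.02x5 ≥ 2.61   (fines)
  x1, x2, x3, x4, x5 ≥ 0.
The minimum-cost mix takes nothing from river sand, Portland cement, crushed granite — only limestone filler, GGBS. The binder content and fines requirements are met with equality.
Optimal quantities: limestone filler = 1.82 kg, GGBS = 0.79 kg.
Hence cost = 0.074·1.82 + 0.135·0.79 = £0.24133.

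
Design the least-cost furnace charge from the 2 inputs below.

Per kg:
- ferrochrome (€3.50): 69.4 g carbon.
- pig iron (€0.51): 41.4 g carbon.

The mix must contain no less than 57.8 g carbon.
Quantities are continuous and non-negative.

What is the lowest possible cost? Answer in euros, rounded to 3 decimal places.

Let x1 = kg of ferrochrome, x2 = kg of pig iron.
Minimize 3.5x1 + 0.51x2 subject to:
  69.4x1 + 41.4x2 ≥ 57.8   (carbon)
  x1, x2 ≥ 0.
At the optimum only pig iron is positive (ferrochrome = 0). There the carbon constraint is tight.
So pig iron = 1.396 kg.
Total cost: 0.51·1.396 = 0.71196.

€0.712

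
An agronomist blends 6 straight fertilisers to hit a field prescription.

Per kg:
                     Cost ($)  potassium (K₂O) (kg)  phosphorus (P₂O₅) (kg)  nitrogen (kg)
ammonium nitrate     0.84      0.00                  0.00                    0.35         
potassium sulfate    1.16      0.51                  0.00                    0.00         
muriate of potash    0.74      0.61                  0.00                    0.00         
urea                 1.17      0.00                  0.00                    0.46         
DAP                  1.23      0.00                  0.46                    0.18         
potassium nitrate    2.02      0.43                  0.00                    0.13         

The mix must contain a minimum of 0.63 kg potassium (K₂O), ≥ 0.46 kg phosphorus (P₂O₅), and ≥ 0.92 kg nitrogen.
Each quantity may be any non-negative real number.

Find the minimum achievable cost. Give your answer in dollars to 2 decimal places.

$3.77

This is a linear program. Let x1 = kg of ammonium nitrate, x2 = kg of potassium sulfate, x3 = kg of muriate of potash, x4 = kg of urea, x5 = kg of DAP, x6 = kg of potassium nitrate.
min 0.84x1 + 1.16x2 + 0.74x3 + 1.17x4 + 1.23x5 + 2.02x6 s.t.:
  0.51x2 + 0.61x3 + 0.43x6 ≥ 0.63   (potassium (K₂O))
  0.46x5 ≥ 0.46   (phosphorus (P₂O₅))
  0.35x1 + 0.46x4 + 0.18x5 + 0.13x6 ≥ 0.92   (nitrogen)
  x1, x2, x3, x4, x5, x6 ≥ 0.
The optimal basis is {ammonium nitrate, muriate of potash, DAP}; potassium sulfate, urea, potassium nitrate drop out. Binding constraints: potassium (K₂O), phosphorus (P₂O₅), nitrogen.
Optimal quantities: ammonium nitrate = 2.114 kg, muriate of potash = 1.033 kg, DAP = 1 kg.
Cost = 0.84·2.114 + 0.74·1.033 + 1.23·1 = 3.7702.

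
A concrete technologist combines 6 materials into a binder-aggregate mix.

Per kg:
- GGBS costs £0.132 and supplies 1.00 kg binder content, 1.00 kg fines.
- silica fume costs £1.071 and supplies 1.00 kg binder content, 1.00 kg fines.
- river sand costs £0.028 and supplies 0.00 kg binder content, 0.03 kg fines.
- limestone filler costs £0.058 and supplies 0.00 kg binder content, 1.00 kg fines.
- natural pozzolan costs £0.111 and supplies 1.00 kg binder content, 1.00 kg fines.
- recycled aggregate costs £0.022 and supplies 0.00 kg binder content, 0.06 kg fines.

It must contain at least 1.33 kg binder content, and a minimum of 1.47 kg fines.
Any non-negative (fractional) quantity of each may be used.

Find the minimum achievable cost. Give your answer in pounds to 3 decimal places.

Set it up as a linear program. Let x1 = kg of GGBS, x2 = kg of silica fume, x3 = kg of river sand, x4 = kg of limestone filler, x5 = kg of natural pozzolan, x6 = kg of recycled aggregate.
Minimize 0.132x1 + 1.071x2 + 0.028x3 + 0.058x4 + 0.111x5 + 0.022x6 with:
  1x1 + 1x2 + 1x5 ≥ 1.33   (binder content)
  1x1 + 1x2 + 0.03x3 + 1x4 + 1x5 + 0.06x6 ≥ 1.47   (fines)
  x1, x2, x3, x4, x5, x6 ≥ 0.
The optimal basis is {limestone filler, natural pozzolan}; GGBS, silica fume, river sand, recycled aggregate drop out. Binding constraints: binder content and fines.
Solving gives x4 = 0.14, x5 = 1.33.
Cost = 0.058·0.14 + 0.111·1.33 = 0.15575.

£0.156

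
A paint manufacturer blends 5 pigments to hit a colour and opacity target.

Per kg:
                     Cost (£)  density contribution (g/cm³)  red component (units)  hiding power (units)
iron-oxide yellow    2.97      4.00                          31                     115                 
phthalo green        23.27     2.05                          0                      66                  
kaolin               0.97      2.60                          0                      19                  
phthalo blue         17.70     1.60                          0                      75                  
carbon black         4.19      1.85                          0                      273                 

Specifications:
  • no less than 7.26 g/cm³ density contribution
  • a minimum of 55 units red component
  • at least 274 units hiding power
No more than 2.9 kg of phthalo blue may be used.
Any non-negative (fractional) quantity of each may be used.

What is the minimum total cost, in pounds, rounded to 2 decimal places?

£6.34

Treat it as an LP. Let x1 = kg of iron-oxide yellow, x2 = kg of phthalo green, x3 = kg of kaolin, x4 = kg of phthalo blue, x5 = kg of carbon black.
Minimise 2.97x1 + 23.27x2 + 0.97x3 + 17.7x4 + 4.19x5 with:
  4x1 + 2.05x2 + 2.6x3 + 1.6x4 + 1.85x5 ≥ 7.26   (density contribution)
  31x1 ≥ 55   (red component)
  115x1 + 66x2 + 19x3 + 75x4 + 273x5 ≥ 274   (hiding power)
  x4 ≤ 2.9
  x1, x2, x3, x4, x5 ≥ 0.
The optimal basis is {iron-oxide yellow, carbon black}; phthalo green, kaolin, phthalo blue drop out. Binding constraints: red component and hiding power.
Optimal quantities: iron-oxide yellow = 1.774 kg, carbon black = 0.2563 kg.
Total cost: 2.97·1.774 + 4.19·0.2563 = 6.3427.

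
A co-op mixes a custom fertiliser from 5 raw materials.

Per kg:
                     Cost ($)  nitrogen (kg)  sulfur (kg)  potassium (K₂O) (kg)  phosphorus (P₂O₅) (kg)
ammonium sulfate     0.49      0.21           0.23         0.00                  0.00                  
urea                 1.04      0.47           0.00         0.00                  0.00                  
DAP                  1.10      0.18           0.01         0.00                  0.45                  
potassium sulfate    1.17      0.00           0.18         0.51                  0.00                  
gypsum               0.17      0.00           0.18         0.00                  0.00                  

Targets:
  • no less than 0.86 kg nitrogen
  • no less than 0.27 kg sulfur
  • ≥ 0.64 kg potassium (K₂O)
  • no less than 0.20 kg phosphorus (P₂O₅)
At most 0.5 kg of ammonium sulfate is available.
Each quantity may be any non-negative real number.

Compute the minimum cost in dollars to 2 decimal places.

$3.69

Let x1 = kg of ammonium sulfate, x2 = kg of urea, x3 = kg of DAP, x4 = kg of potassium sulfate, x5 = kg of gypsum.
Minimize 0.49x1 + 1.04x2 + 1.1x3 + 1.17x4 + 0.17x5 subject to:
  0.21x1 + 0.47x2 + 0.18x3 ≥ 0.86   (nitrogen)
  0.23x1 + 0.01x3 + 0.18x4 + 0.18x5 ≥ 0.27   (sulfur)
  0.51x4 ≥ 0.64   (potassium (K₂O))
  0.45x3 ≥ 0.2   (phosphorus (P₂O₅))
  x1 ≤ 0.5
  x1, x2, x3, x4, x5 ≥ 0.
The optimal basis is {ammonium sulfate, urea, DAP, potassium sulfate}; gypsum drops out. Binding constraints: nitrogen, sulfur, potassium (K₂O), phosphorus (P₂O₅).
Optimal quantities: ammonium sulfate = 0.1725 kg, urea = 1.583 kg, DAP = 0.4444 kg, potassium sulfate = 1.255 kg.
Cost = 0.49·0.1725 + 1.04·1.583 + 1.1·0.4444 + 1.17·1.255 = 3.6880.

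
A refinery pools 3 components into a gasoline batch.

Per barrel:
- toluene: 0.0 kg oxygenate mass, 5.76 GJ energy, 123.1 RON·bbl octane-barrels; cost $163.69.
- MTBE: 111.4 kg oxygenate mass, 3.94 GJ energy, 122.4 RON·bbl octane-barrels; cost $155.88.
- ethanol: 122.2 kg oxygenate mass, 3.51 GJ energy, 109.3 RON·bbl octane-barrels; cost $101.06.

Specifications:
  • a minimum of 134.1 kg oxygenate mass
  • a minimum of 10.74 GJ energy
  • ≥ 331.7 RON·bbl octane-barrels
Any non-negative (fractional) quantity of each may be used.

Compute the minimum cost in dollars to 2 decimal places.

Set it up as a linear program. Let x1 = barrels of toluene, x2 = barrels of MTBE, x3 = barrels of ethanol.
Minimise 163.69x1 + 155.88x2 + 101.06x3 s.t.:
  111.4x2 + 122.2x3 ≥ 134.1   (oxygenate mass)
  5.76x1 + 3.94x2 + 3.51x3 ≥ 10.74   (energy)
  123.1x1 + 122.4x2 + 109.3x3 ≥ 331.7   (octane-barrels)
  x1, x2, x3 ≥ 0.
The cheapest feasible vertex uses only toluene, ethanol; MTBE is not used. There the energy and octane-barrels constraints are tight.
That vertex is x1 = 0.048687, x3 = 2.9799.
Total cost: 163.69·0.048687 + 101.06·2.9799 = 309.1183.

$309.12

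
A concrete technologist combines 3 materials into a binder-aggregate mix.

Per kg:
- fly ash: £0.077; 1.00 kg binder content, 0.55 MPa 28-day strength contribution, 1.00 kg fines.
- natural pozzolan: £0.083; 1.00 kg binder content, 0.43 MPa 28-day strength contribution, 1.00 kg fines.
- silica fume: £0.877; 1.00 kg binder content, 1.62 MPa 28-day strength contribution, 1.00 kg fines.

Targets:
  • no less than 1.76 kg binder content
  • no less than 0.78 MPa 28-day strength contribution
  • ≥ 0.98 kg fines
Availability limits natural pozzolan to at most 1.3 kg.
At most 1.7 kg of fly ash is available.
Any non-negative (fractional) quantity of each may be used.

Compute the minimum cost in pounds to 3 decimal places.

Let x1 = kg of fly ash, x2 = kg of natural pozzolan, x3 = kg of silica fume.
min 0.077x1 + 0.083x2 + 0.877x3 subject to:
  1x1 + 1x2 + 1x3 ≥ 1.76   (binder content)
  0.55x1 + 0.43x2 + 1.62x3 ≥ 0.78   (28-day strength contribution)
  1x1 + 1x2 + 1x3 ≥ 0.98   (fines)
  x2 ≤ 1.3
  x1 ≤ 1.7
  x1, x2, x3 ≥ 0.
The minimum-cost mix takes nothing from silica fume — only fly ash, natural pozzolan. The binder content and the fly ash cap requirements are met with equality.
Optimal quantities: fly ash = 1.7 kg, natural pozzolan = 0.06 kg.
Objective = 0.077·1.7 + 0.083·0.06 = 0.13588.

£0.136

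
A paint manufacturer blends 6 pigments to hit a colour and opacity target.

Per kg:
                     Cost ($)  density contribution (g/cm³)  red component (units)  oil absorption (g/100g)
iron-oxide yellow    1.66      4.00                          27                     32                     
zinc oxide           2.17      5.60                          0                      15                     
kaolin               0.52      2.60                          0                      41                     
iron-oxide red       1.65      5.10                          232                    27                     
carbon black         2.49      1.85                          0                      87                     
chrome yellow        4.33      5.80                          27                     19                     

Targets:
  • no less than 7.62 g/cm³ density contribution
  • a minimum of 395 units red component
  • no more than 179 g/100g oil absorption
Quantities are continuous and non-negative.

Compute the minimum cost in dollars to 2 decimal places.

$2.81

Let x1 = kg of iron-oxide yellow, x2 = kg of zinc oxide, x3 = kg of kaolin, x4 = kg of iron-oxide red, x5 = kg of carbon black, x6 = kg of chrome yellow.
min 1.66x1 + 2.17x2 + 0.52x3 + 1.65x4 + 2.49x5 + 4.33x6 subject to:
  4x1 + 5.6x2 + 2.6x3 + 5.1x4 + 1.85x5 + 5.8x6 ≥ 7.62   (density contribution)
  27x1 + 232x4 + 27x6 ≥ 395   (red component)
  32x1 + 15x2 + 41x3 + 27x4 + 87x5 + 19x6 ≤ 179   (oil absorption)
  x1, x2, x3, x4, x5, x6 ≥ 0.
The minimum-cost mix takes nothing from iron-oxide yellow, zinc oxide, kaolin, carbon black, chrome yellow — only iron-oxide red. There the red component constraint is tight.
That vertex is x4 = 1.703.
Cost = 1.65·1.703 = 2.8100.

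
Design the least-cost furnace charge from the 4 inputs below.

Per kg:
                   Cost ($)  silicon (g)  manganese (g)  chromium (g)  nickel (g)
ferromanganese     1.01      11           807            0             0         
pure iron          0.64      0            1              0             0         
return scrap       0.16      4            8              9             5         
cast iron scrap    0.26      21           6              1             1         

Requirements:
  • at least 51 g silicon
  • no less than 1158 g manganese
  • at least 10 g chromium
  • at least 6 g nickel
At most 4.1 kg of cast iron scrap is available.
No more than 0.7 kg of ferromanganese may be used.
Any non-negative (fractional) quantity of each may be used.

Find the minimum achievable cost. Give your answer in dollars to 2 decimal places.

Treat it as an LP. Let x1 = kg of ferromanganese, x2 = kg of pure iron, x3 = kg of return scrap, x4 = kg of cast iron scrap.
Minimize 1.01x1 + 0.64x2 + 0.16x3 + 0.26x4 with:
  11x1 + 4x3 + 21x4 ≥ 51   (silicon)
  807x1 + 1x2 + 8x3 + 6x4 ≥ 1158   (manganese)
  9x3 + 1x4 ≥ 10   (chromium)
  5x3 + 1x4 ≥ 6   (nickel)
  x4 ≤ 4.1
  x1 ≤ 0.7
  x1, x2, x3, x4 ≥ 0.
The cheapest feasible vertex uses only ferromanganese, return scrap; pure iron, cast iron scrap are not used. There the manganese and the ferromanganese cap constraints are tight.
Optimal quantities: ferromanganese = 0.7 kg, return scrap = 74.14 kg.
Hence cost = 1.01·0.7 + 0.16·74.14 = $12.5694.

$12.57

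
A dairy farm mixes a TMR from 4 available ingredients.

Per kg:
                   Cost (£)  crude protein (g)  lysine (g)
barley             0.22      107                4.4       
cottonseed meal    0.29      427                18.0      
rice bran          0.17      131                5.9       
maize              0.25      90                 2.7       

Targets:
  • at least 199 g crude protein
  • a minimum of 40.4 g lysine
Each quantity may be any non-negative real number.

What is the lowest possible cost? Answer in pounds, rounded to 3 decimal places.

Let x1 = kg of barley, x2 = kg of cottonseed meal, x3 = kg of rice bran, x4 = kg of maize.
Minimize 0.22x1 + 0.29x2 + 0.17x3 + 0.25x4 subject to:
  107x1 + 427x2 + 131x3 + 90x4 ≥ 199   (crude protein)
  4.4x1 + 18x2 + 5.9x3 + 2.7x4 ≥ 40.4   (lysine)
  x1, x2, x3, x4 ≥ 0.
The minimum-cost mix takes nothing from barley, rice bran, maize — only cottonseed meal. The lysine requirement is met with equality.
So cottonseed meal = 2.244 kg.
Objective = 0.29·2.244 = 0.65076.

£0.651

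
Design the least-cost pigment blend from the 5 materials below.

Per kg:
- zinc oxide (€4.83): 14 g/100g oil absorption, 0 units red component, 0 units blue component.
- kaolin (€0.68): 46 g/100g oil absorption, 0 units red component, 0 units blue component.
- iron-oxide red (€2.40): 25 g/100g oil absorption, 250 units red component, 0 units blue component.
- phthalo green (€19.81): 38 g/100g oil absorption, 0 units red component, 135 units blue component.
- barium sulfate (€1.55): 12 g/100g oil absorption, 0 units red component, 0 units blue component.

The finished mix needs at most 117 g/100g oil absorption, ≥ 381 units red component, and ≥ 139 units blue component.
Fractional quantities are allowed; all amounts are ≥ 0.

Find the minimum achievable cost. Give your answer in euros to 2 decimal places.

Let x1 = kg of zinc oxide, x2 = kg of kaolin, x3 = kg of iron-oxide red, x4 = kg of phthalo green, x5 = kg of barium sulfate.
min 4.83x1 + 0.68x2 + 2.4x3 + 19.81x4 + 1.55x5 subject to:
  14x1 + 46x2 + 25x3 + 38x4 + 12x5 ≤ 117   (oil absorption)
  250x3 ≥ 381   (red component)
  135x4 ≥ 139   (blue component)
  x1, x2, x3, x4, x5 ≥ 0.
At the optimum only iron-oxide red, phthalo green are positive (zinc oxide, kaolin, barium sulfate = 0). There the red component and blue component constraints are tight.
Solving gives x3 = 1.524, x4 = 1.0296.
Total cost: 2.4·1.524 + 19.81·1.0296 = 24.0540.

€24.05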